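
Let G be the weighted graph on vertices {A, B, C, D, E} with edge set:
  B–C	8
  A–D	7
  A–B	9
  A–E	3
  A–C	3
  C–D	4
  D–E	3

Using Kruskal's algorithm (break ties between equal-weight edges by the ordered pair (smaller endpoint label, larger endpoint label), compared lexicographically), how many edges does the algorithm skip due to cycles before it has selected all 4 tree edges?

Kruskal: consider edges lightest-first.
A–C (3): add — endpoints in different components.
A–E (3): add — endpoints in different components.
D–E (3): add — endpoints in different components.
C–D (4): skip — C and D already connected.
A–D (7): skip — A and D already connected.
B–C (8): add — endpoints in different components.
Edges rejected before the tree was complete: 2.

2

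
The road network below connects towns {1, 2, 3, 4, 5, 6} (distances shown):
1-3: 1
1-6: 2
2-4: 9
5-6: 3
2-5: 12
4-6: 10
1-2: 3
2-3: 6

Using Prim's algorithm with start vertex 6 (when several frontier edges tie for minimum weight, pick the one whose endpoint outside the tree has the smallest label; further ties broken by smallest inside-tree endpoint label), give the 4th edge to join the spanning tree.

Prim's algorithm from 6:
Step 1: cheapest edge leaving the tree is 1-6 (2); add 1.
Step 2: cheapest edge leaving the tree is 1-3 (1); add 3.
Step 3: cheapest edge leaving the tree is 1-2 (3); add 2.
Step 4: cheapest edge leaving the tree is 5-6 (3); add 5.
Step 5: cheapest edge leaving the tree is 2-4 (9); add 4.
The 4th edge added is 5-6.

5-6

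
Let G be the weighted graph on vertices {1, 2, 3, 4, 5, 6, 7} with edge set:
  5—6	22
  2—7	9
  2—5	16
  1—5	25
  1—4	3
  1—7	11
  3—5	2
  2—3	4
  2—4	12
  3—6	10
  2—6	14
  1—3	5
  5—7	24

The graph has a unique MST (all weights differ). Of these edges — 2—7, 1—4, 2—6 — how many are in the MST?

Kruskal: consider edges lightest-first.
3—5 (2): add — endpoints in different components.
1—4 (3): add — endpoints in different components.
2—3 (4): add — endpoints in different components.
1—3 (5): add — endpoints in different components.
2—7 (9): add — endpoints in different components.
3—6 (10): add — endpoints in different components.
MST edge set: {3—5, 1—4, 2—3, 1—3, 2—7, 3—6}.
Of the listed edges, {2—7, 1—4} are in the MST → 2.

2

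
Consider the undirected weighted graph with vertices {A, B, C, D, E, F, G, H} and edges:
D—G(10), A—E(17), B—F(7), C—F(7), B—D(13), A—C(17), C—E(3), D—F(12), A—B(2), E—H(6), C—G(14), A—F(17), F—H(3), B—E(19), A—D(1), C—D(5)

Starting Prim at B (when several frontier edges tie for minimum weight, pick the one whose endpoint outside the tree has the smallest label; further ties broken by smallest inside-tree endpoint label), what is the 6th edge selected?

F-H

Prim, starting at B.
Step 1: cheapest edge leaving the tree is A—B (2); add A.
Step 2: cheapest edge leaving the tree is A—D (1); add D.
Step 3: cheapest edge leaving the tree is C—D (5); add C.
Step 4: cheapest edge leaving the tree is C—E (3); add E.
Step 5: cheapest edge leaving the tree is E—H (6); add H.
Step 6: cheapest edge leaving the tree is F—H (3); add F.
Step 7: cheapest edge leaving the tree is D—G (10); add G.
The 6th edge added is F—H.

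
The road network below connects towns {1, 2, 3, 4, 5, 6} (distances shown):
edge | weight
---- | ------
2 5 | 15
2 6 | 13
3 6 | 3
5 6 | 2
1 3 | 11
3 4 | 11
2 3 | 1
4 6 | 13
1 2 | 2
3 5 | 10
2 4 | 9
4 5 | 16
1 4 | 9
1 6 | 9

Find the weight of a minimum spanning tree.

Kruskal's algorithm — process edges by increasing weight (ties by edge label):
2 3 (1): add. Components now {1} {2,3} {4} {5} {6}
1 2 (2): add. Components now {1,2,3} {4} {5} {6}
5 6 (2): add. Components now {1,2,3} {4} {5,6}
3 6 (3): add. Components now {1,2,3,5,6} {4}
1 4 (9): add. Components now {1,2,3,4,5,6}
MST edges: 2 3, 1 2, 5 6, 3 6, 1 4; total weight 1+2+2+3+9 = 17.

17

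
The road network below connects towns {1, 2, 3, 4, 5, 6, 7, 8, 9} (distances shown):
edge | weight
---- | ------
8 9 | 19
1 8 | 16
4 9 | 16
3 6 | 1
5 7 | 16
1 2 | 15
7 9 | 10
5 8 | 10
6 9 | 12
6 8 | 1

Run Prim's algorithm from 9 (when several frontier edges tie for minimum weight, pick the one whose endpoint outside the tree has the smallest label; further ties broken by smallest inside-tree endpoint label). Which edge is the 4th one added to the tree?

Grow the tree from 9 using Prim:
Step 1: cheapest edge leaving the tree is 7 9 (10); add 7.
Step 2: cheapest edge leaving the tree is 6 9 (12); add 6.
Step 3: cheapest edge leaving the tree is 3 6 (1); add 3.
Step 4: cheapest edge leaving the tree is 6 8 (1); add 8.
Step 5: cheapest edge leaving the tree is 5 8 (10); add 5.
Step 6: cheapest edge leaving the tree is 1 8 (16); add 1.
Step 7: cheapest edge leaving the tree is 1 2 (15); add 2.
Step 8: cheapest edge leaving the tree is 4 9 (16); add 4.
The 4th edge added is 6 8.

6-8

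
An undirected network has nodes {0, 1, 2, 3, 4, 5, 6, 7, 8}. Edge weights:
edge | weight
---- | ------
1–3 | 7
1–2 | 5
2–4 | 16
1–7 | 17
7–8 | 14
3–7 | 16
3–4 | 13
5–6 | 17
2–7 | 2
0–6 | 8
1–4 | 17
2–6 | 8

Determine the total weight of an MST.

Grow the tree from 5 using Prim:
Step 1: frontier [5–6 17] → take 5–6 (17); add 6.
Step 2: frontier [0–6 8, 2–6 8] → take 0–6 (8); add 0.
Step 3: frontier [2–6 8] → take 2–6 (8); add 2.
Step 4: frontier [2–7 2, 1–2 5, 2–4 16] → take 2–7 (2); add 7.
Step 5: frontier [1–2 5, 2–4 16, 7–8 14, 3–7 16, 1–7 17] → take 1–2 (5); add 1.
Step 6: frontier [1–3 7, 1–4 17, 2–4 16, 7–8 14, 3–7 16] → take 1–3 (7); add 3.
Step 7: frontier [1–4 17, 2–4 16, 3–4 13, 7–8 14] → take 3–4 (13); add 4.
Step 8: frontier [7–8 14] → take 7–8 (14); add 8.
MST edges: 5–6, 0–6, 2–6, 2–7, 1–2, 1–3, 3–4, 7–8; total weight 17+8+8+2+5+7+13+14 = 74.

74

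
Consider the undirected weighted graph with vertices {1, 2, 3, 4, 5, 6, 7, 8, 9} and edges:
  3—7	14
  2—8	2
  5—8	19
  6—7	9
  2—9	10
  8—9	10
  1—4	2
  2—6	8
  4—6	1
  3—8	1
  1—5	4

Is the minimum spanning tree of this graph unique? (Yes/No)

No

Kruskal's algorithm — process edges by increasing weight (ties by edge label):
3—8 (1): add — endpoints in different components.
4—6 (1): add — endpoints in different components.
1—4 (2): add — endpoints in different components.
2—8 (2): add — endpoints in different components.
1—5 (4): add — endpoints in different components.
2—6 (8): add — endpoints in different components.
6—7 (9): add — endpoints in different components.
2—9 (10): add — endpoints in different components.
Non-tree edge 8—9 has weight 10, equal to the heaviest edge on its tree cycle — swapping gives another MST of the same weight. Not unique.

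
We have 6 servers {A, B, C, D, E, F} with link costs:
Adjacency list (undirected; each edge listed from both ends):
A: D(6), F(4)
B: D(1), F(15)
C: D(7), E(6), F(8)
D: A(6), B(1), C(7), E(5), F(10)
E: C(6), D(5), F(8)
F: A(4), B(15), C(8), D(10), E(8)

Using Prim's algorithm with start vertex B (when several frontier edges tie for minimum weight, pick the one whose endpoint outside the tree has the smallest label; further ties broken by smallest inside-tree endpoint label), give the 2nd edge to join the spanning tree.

Prim, starting at B.
Step 1: frontier [B-D 1, B-F 15] → take B-D (1); add D.
Step 2: frontier [B-F 15, D-E 5, A-D 6, C-D 7, D-F 10] → take D-E (5); add E.
Step 3: frontier [B-F 15, A-D 6, C-D 7, D-F 10, C-E 6, E-F 8] → take A-D (6); add A.
Step 4: frontier [A-F 4, B-F 15, C-D 7, D-F 10, C-E 6, E-F 8] → take A-F (4); add F.
Step 5: frontier [C-D 7, C-E 6, C-F 8] → take C-E (6); add C.
The 2nd edge added is D-E.

D-E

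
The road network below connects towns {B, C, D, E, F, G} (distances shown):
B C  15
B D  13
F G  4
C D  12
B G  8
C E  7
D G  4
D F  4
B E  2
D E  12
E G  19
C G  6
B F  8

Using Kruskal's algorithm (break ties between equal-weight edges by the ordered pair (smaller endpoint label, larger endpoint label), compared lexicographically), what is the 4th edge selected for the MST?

C-G

Sort edges by weight, then run Kruskal:
B E (2): add — endpoints in different components.
D F (4): add — endpoints in different components.
D G (4): add — endpoints in different components.
F G (4): skip — F and G already connected.
C G (6): add — endpoints in different components.
C E (7): add — endpoints in different components.
The 4th edge added is C G.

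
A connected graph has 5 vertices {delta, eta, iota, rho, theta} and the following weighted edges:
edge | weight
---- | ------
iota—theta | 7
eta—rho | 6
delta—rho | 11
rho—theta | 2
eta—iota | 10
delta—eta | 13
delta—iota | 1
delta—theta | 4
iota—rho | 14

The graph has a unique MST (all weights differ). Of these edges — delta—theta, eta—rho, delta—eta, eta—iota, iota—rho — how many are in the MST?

2

Kruskal: consider edges lightest-first.
delta—iota (1): add. Components now {rho} {delta,iota} {eta} {theta}
rho—theta (2): add. Components now {rho,theta} {delta,iota} {eta}
delta—theta (4): add. Components now {delta,iota,rho,theta} {eta}
eta—rho (6): add. Components now {delta,eta,iota,rho,theta}
MST edge set: {delta—iota, rho—theta, delta—theta, eta—rho}.
Of the listed edges, {delta—theta, eta—rho} are in the MST → 2.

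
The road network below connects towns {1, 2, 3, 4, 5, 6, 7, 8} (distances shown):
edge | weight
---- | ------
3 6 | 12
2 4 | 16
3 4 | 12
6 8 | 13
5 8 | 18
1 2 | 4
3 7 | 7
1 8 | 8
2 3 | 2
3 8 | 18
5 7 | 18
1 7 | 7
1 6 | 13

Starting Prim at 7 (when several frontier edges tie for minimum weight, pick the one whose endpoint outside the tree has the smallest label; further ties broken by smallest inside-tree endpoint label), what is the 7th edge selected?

5-7

Prim's algorithm from 7:
Step 1: cheapest edge leaving the tree is 1 7 (7); add 1.
Step 2: cheapest edge leaving the tree is 1 2 (4); add 2.
Step 3: cheapest edge leaving the tree is 2 3 (2); add 3.
Step 4: cheapest edge leaving the tree is 1 8 (8); add 8.
Step 5: cheapest edge leaving the tree is 3 4 (12); add 4.
Step 6: cheapest edge leaving the tree is 3 6 (12); add 6.
Step 7: cheapest edge leaving the tree is 5 7 (18); add 5.
The 7th edge added is 5 7.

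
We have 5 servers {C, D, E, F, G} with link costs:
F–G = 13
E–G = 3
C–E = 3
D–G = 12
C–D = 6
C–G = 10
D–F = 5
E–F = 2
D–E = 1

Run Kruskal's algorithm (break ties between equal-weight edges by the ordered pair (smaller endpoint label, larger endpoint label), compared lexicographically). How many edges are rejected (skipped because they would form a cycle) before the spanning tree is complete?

Kruskal: consider edges lightest-first.
D–E (1): add. Components now {C} {D,E} {F} {G}
E–F (2): add. Components now {C} {D,E,F} {G}
C–E (3): add. Components now {C,D,E,F} {G}
E–G (3): add. Components now {C,D,E,F,G}
Edges rejected before the tree was complete: 0.

0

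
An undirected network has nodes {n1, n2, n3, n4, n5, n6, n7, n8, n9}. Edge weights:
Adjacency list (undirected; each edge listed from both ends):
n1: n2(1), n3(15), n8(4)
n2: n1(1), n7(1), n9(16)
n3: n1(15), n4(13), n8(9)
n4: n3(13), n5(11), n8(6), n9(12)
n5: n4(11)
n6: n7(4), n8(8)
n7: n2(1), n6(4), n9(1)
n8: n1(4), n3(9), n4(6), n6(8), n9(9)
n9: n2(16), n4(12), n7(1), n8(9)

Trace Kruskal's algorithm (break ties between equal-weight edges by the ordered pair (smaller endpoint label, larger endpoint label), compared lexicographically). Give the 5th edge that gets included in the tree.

Sort edges by weight, then run Kruskal:
n1—n2 (1): add — endpoints in different components.
n2—n7 (1): add — endpoints in different components.
n7—n9 (1): add — endpoints in different components.
n1—n8 (4): add — endpoints in different components.
n6—n7 (4): add — endpoints in different components.
n4—n8 (6): add — endpoints in different components.
n6—n8 (8): skip — n8 and n6 already connected.
n3—n8 (9): add — endpoints in different components.
n8—n9 (9): skip — n9 and n8 already connected.
n4—n5 (11): add — endpoints in different components.
The 5th edge added is n6—n7.

n6-n7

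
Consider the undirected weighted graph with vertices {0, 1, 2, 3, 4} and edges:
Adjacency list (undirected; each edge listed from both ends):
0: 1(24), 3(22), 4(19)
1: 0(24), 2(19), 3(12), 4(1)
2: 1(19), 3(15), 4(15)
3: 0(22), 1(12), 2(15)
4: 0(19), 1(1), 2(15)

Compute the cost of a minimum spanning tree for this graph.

47

Kruskal's algorithm — process edges by increasing weight (ties by edge label):
1-4 (1): add — endpoints in different components.
1-3 (12): add — endpoints in different components.
2-3 (15): add — endpoints in different components.
2-4 (15): skip — 2 and 4 already connected.
0-4 (19): add — endpoints in different components.
MST edges: 1-4, 1-3, 2-3, 0-4; total weight 1+12+15+19 = 47.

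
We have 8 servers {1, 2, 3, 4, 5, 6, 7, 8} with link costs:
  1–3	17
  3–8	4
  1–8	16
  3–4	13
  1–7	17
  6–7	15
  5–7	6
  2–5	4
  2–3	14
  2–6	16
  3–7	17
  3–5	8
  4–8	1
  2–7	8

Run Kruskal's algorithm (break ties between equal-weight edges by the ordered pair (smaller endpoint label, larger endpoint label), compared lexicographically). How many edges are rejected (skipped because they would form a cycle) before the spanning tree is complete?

3

Sort edges by weight, then run Kruskal:
4–8 (1): add — endpoints in different components.
2–5 (4): add — endpoints in different components.
3–8 (4): add — endpoints in different components.
5–7 (6): add — endpoints in different components.
2–7 (8): skip — 2 and 7 already connected.
3–5 (8): add — endpoints in different components.
3–4 (13): skip — 3 and 4 already connected.
2–3 (14): skip — 2 and 3 already connected.
6–7 (15): add — endpoints in different components.
1–8 (16): add — endpoints in different components.
Edges rejected before the tree was complete: 3.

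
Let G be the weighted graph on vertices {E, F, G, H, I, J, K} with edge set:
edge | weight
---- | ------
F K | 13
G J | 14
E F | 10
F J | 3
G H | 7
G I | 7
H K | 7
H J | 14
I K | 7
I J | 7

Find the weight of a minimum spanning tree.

41

Sort edges by weight, then run Kruskal:
F J (3): add. Components now {E} {F,J} {G} {H} {I} {K}
G H (7): add. Components now {E} {F,J} {G,H} {I} {K}
G I (7): add. Components now {E} {F,J} {G,H,I} {K}
H K (7): add. Components now {E} {F,J} {G,H,I,K}
I J (7): add. Components now {E} {F,G,H,I,J,K}
I K (7): skip — I and K already connected.
E F (10): add. Components now {E,F,G,H,I,J,K}
MST edges: F J, G H, G I, H K, I J, E F; total weight 3+7+7+7+7+10 = 41.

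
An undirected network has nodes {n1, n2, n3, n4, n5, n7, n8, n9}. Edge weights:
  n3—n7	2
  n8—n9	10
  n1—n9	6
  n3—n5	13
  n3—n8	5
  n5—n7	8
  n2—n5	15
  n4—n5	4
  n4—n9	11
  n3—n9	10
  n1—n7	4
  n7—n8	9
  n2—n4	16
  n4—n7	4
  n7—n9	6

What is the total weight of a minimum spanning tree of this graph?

Prim, starting at n5.
Step 1: cheapest edge leaving the tree is n4—n5 (4); add n4.
Step 2: cheapest edge leaving the tree is n4—n7 (4); add n7.
Step 3: cheapest edge leaving the tree is n3—n7 (2); add n3.
Step 4: cheapest edge leaving the tree is n1—n7 (4); add n1.
Step 5: cheapest edge leaving the tree is n3—n8 (5); add n8.
Step 6: cheapest edge leaving the tree is n1—n9 (6); add n9.
Step 7: cheapest edge leaving the tree is n2—n5 (15); add n2.
MST edges: n4—n5, n4—n7, n3—n7, n1—n7, n3—n8, n1—n9, n2—n5; total weight 4+4+2+4+5+6+15 = 40.

40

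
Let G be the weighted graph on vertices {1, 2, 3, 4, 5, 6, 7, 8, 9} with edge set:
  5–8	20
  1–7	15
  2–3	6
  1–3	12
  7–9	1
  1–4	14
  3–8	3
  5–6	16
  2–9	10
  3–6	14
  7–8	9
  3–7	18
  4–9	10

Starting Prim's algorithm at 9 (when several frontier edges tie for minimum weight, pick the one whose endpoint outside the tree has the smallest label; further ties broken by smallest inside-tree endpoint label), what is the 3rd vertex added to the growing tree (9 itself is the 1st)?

8

Grow the tree from 9 using Prim:
Step 1: cheapest edge leaving the tree is 7–9 (1); add 7.
Step 2: cheapest edge leaving the tree is 7–8 (9); add 8.
Step 3: cheapest edge leaving the tree is 3–8 (3); add 3.
Step 4: cheapest edge leaving the tree is 2–3 (6); add 2.
Step 5: cheapest edge leaving the tree is 4–9 (10); add 4.
Step 6: cheapest edge leaving the tree is 1–3 (12); add 1.
Step 7: cheapest edge leaving the tree is 3–6 (14); add 6.
Step 8: cheapest edge leaving the tree is 5–6 (16); add 5.
Vertex order: 9, 7, 8, 3, 2, 4, 1, 6, 5. The 3rd vertex is 8.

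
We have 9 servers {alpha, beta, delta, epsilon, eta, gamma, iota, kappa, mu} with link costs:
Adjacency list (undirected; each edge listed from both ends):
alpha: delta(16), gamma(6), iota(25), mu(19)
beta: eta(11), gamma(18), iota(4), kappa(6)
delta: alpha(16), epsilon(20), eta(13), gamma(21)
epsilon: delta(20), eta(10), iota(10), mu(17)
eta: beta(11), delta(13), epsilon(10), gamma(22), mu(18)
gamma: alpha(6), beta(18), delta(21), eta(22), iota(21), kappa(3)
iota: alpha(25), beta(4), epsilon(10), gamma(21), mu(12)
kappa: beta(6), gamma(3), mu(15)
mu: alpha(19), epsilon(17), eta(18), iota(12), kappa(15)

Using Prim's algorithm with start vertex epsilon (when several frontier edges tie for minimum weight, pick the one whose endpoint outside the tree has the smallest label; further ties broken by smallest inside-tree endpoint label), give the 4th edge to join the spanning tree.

beta-kappa

Prim's algorithm from epsilon:
Step 1: cheapest edge leaving the tree is epsilon—eta (10); add eta.
Step 2: cheapest edge leaving the tree is epsilon—iota (10); add iota.
Step 3: cheapest edge leaving the tree is beta—iota (4); add beta.
Step 4: cheapest edge leaving the tree is beta—kappa (6); add kappa.
Step 5: cheapest edge leaving the tree is gamma—kappa (3); add gamma.
Step 6: cheapest edge leaving the tree is alpha—gamma (6); add alpha.
Step 7: cheapest edge leaving the tree is iota—mu (12); add mu.
Step 8: cheapest edge leaving the tree is delta—eta (13); add delta.
The 4th edge added is beta—kappa.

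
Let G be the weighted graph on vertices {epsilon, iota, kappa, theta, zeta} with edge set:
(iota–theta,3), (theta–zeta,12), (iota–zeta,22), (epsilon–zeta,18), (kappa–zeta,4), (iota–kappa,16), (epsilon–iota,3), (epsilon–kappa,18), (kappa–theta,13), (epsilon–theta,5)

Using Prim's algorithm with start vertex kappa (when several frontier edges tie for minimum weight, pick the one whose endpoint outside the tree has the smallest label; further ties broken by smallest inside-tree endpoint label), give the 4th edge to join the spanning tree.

Grow the tree from kappa using Prim:
Step 1: frontier [kappa–zeta 4, kappa–theta 13, iota–kappa 16, epsilon–kappa 18] → take kappa–zeta (4); add zeta.
Step 2: frontier [kappa–theta 13, iota–kappa 16, epsilon–kappa 18, theta–zeta 12, epsilon–zeta 18, iota–zeta 22] → take theta–zeta (12); add theta.
Step 3: frontier [iota–kappa 16, epsilon–kappa 18, iota–theta 3, epsilon–theta 5, epsilon–zeta 18, iota–zeta 22] → take iota–theta (3); add iota.
Step 4: frontier [epsilon–iota 3, epsilon–kappa 18, epsilon–theta 5, epsilon–zeta 18] → take epsilon–iota (3); add epsilon.
The 4th edge added is epsilon–iota.

epsilon-iota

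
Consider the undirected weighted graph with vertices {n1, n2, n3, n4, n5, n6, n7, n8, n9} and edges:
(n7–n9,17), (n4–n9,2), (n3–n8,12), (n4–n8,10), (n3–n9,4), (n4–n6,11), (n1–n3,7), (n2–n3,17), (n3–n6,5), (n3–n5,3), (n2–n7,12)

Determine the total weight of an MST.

60

Kruskal's algorithm — process edges by increasing weight (ties by edge label):
n4–n9 (2): add — endpoints in different components.
n3–n5 (3): add — endpoints in different components.
n3–n9 (4): add — endpoints in different components.
n3–n6 (5): add — endpoints in different components.
n1–n3 (7): add — endpoints in different components.
n4–n8 (10): add — endpoints in different components.
n4–n6 (11): skip — n4 and n6 already connected.
n2–n7 (12): add — endpoints in different components.
n3–n8 (12): skip — n3 and n8 already connected.
n2–n3 (17): add — endpoints in different components.
MST edges: n4–n9, n3–n5, n3–n9, n3–n6, n1–n3, n4–n8, n2–n7, n2–n3; total weight 2+3+4+5+7+10+12+17 = 60.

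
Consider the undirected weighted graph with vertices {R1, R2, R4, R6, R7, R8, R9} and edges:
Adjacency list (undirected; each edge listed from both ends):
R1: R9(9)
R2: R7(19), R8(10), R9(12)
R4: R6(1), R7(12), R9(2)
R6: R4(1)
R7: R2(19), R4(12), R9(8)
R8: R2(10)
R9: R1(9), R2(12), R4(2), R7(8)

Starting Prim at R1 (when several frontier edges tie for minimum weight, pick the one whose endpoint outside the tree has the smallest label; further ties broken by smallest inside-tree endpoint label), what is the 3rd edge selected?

R4-R6

Grow the tree from R1 using Prim:
Step 1: frontier [R1–R9 9] → take R1–R9 (9); add R9.
Step 2: frontier [R4–R9 2, R7–R9 8, R2–R9 12] → take R4–R9 (2); add R4.
Step 3: frontier [R4–R6 1, R4–R7 12, R7–R9 8, R2–R9 12] → take R4–R6 (1); add R6.
Step 4: frontier [R4–R7 12, R7–R9 8, R2–R9 12] → take R7–R9 (8); add R7.
Step 5: frontier [R2–R7 19, R2–R9 12] → take R2–R9 (12); add R2.
Step 6: frontier [R2–R8 10] → take R2–R8 (10); add R8.
The 3rd edge added is R4–R6.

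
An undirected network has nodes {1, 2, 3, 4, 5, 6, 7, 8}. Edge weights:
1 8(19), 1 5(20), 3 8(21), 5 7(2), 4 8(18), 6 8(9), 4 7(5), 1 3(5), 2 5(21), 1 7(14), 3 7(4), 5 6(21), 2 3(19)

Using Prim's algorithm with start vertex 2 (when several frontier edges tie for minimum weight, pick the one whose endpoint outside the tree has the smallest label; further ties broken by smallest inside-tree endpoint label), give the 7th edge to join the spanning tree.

Grow the tree from 2 using Prim:
Step 1: frontier [2 3 19, 2 5 21] → take 2 3 (19); add 3.
Step 2: frontier [2 5 21, 3 7 4, 1 3 5, 3 8 21] → take 3 7 (4); add 7.
Step 3: frontier [2 5 21, 1 3 5, 3 8 21, 5 7 2, 4 7 5, 1 7 14] → take 5 7 (2); add 5.
Step 4: frontier [1 3 5, 3 8 21, 1 5 20, 5 6 21, 4 7 5, 1 7 14] → take 1 3 (5); add 1.
Step 5: frontier [1 8 19, 3 8 21, 5 6 21, 4 7 5] → take 4 7 (5); add 4.
Step 6: frontier [1 8 19, 3 8 21, 4 8 18, 5 6 21] → take 4 8 (18); add 8.
Step 7: frontier [5 6 21, 6 8 9] → take 6 8 (9); add 6.
The 7th edge added is 6 8.

6-8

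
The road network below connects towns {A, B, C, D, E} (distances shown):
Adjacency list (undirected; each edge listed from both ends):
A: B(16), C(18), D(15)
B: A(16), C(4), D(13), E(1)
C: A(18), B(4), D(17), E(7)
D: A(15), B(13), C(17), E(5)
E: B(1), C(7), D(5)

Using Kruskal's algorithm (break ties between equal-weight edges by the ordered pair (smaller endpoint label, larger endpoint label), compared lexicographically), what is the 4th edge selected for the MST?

A-D

Sort edges by weight, then run Kruskal:
B-E (1): add. Components now {A} {B,E} {C} {D}
B-C (4): add. Components now {A} {B,C,E} {D}
D-E (5): add. Components now {A} {B,C,D,E}
C-E (7): skip — C and E already connected.
B-D (13): skip — B and D already connected.
A-D (15): add. Components now {A,B,C,D,E}
The 4th edge added is A-D.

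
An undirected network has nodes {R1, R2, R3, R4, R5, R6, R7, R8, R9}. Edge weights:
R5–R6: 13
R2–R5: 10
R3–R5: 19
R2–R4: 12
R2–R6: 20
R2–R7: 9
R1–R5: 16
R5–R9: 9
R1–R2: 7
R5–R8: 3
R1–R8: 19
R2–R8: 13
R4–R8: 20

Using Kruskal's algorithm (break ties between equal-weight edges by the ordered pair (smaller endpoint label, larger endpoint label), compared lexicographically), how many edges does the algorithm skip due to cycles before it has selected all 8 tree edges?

Kruskal's algorithm — process edges by increasing weight (ties by edge label):
R5–R8 (3): add — endpoints in different components.
R1–R2 (7): add — endpoints in different components.
R2–R7 (9): add — endpoints in different components.
R5–R9 (9): add — endpoints in different components.
R2–R5 (10): add — endpoints in different components.
R2–R4 (12): add — endpoints in different components.
R2–R8 (13): skip — R2 and R8 already connected.
R5–R6 (13): add — endpoints in different components.
R1–R5 (16): skip — R1 and R5 already connected.
R1–R8 (19): skip — R1 and R8 already connected.
R3–R5 (19): add — endpoints in different components.
Edges rejected before the tree was complete: 3.

3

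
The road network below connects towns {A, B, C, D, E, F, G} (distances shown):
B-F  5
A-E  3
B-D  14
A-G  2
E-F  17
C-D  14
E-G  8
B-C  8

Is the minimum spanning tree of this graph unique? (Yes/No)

No

Sort edges by weight, then run Kruskal:
A-G (2): add — endpoints in different components.
A-E (3): add — endpoints in different components.
B-F (5): add — endpoints in different components.
B-C (8): add — endpoints in different components.
E-G (8): skip — E and G already connected.
B-D (14): add — endpoints in different components.
C-D (14): skip — C and D already connected.
E-F (17): add — endpoints in different components.
Non-tree edge C-D has weight 14, equal to the heaviest edge on its tree cycle — swapping gives another MST of the same weight. Not unique.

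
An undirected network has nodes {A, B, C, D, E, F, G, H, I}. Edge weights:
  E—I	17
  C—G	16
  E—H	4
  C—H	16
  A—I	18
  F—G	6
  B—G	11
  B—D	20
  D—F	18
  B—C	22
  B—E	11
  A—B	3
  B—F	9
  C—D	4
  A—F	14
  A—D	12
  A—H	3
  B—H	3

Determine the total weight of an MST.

Grow the tree from F using Prim:
Step 1: cheapest edge leaving the tree is F—G (6); add G.
Step 2: cheapest edge leaving the tree is B—F (9); add B.
Step 3: cheapest edge leaving the tree is A—B (3); add A.
Step 4: cheapest edge leaving the tree is A—H (3); add H.
Step 5: cheapest edge leaving the tree is E—H (4); add E.
Step 6: cheapest edge leaving the tree is A—D (12); add D.
Step 7: cheapest edge leaving the tree is C—D (4); add C.
Step 8: cheapest edge leaving the tree is E—I (17); add I.
MST edges: F—G, B—F, A—B, A—H, E—H, A—D, C—D, E—I; total weight 6+9+3+3+4+12+4+17 = 58.

58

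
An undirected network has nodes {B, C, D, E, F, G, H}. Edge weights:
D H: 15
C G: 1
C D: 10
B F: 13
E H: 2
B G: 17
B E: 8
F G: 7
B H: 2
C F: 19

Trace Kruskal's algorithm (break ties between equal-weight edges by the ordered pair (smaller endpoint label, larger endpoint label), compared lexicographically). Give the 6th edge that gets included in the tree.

B-F

Sort edges by weight, then run Kruskal:
C G (1): add. Components now {B} {C,G} {D} {E} {F} {H}
B H (2): add. Components now {B,H} {C,G} {D} {E} {F}
E H (2): add. Components now {B,E,H} {C,G} {D} {F}
F G (7): add. Components now {B,E,H} {C,F,G} {D}
B E (8): skip — B and E already connected.
C D (10): add. Components now {B,E,H} {C,D,F,G}
B F (13): add. Components now {B,C,D,E,F,G,H}
The 6th edge added is B F.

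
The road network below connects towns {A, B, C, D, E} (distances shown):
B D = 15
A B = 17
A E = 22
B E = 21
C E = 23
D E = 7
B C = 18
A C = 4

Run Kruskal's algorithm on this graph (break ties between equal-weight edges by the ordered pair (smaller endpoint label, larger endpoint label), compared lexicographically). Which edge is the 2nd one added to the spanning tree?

D-E

Kruskal's algorithm — process edges by increasing weight (ties by edge label):
A C (4): add — endpoints in different components.
D E (7): add — endpoints in different components.
B D (15): add — endpoints in different components.
A B (17): add — endpoints in different components.
The 2nd edge added is D E.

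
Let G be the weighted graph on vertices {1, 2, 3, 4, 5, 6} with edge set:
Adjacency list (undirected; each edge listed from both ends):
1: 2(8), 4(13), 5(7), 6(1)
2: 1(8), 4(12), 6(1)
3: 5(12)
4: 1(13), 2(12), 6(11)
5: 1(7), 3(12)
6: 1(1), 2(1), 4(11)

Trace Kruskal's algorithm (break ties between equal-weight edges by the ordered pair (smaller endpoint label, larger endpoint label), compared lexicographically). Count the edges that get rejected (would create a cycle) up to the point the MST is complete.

Kruskal: consider edges lightest-first.
1-6 (1): add — endpoints in different components.
2-6 (1): add — endpoints in different components.
1-5 (7): add — endpoints in different components.
1-2 (8): skip — 1 and 2 already connected.
4-6 (11): add — endpoints in different components.
2-4 (12): skip — 2 and 4 already connected.
3-5 (12): add — endpoints in different components.
Edges rejected before the tree was complete: 2.

2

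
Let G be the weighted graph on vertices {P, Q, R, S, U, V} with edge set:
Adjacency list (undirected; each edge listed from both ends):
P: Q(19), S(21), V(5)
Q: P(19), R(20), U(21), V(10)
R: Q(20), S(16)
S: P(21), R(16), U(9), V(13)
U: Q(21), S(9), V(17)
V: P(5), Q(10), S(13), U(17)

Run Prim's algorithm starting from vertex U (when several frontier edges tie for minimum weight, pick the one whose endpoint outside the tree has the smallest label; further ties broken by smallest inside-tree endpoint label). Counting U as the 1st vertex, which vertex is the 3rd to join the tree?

Grow the tree from U using Prim:
Step 1: frontier [S—U 9, U—V 17, Q—U 21] → take S—U (9); add S.
Step 2: frontier [S—V 13, R—S 16, P—S 21, U—V 17, Q—U 21] → take S—V (13); add V.
Step 3: frontier [R—S 16, P—S 21, Q—U 21, P—V 5, Q—V 10] → take P—V (5); add P.
Step 4: frontier [P—Q 19, R—S 16, Q—U 21, Q—V 10] → take Q—V (10); add Q.
Step 5: frontier [Q—R 20, R—S 16] → take R—S (16); add R.
Vertex order: U, S, V, P, Q, R. The 3rd vertex is V.

V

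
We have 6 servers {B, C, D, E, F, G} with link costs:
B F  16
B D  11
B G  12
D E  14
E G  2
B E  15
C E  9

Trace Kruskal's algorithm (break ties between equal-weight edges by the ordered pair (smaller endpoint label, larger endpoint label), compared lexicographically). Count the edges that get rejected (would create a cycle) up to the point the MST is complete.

2

Kruskal: consider edges lightest-first.
E G (2): add. Components now {B} {C} {D} {E,G} {F}
C E (9): add. Components now {B} {C,E,G} {D} {F}
B D (11): add. Components now {B,D} {C,E,G} {F}
B G (12): add. Components now {B,C,D,E,G} {F}
D E (14): skip — D and E already connected.
B E (15): skip — B and E already connected.
B F (16): add. Components now {B,C,D,E,F,G}
Edges rejected before the tree was complete: 2.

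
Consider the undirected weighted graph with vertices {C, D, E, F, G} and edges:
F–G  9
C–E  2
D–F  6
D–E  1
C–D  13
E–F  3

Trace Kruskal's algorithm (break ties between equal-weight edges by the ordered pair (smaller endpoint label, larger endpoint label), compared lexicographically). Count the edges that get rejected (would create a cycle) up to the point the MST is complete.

1

Sort edges by weight, then run Kruskal:
D–E (1): add — endpoints in different components.
C–E (2): add — endpoints in different components.
E–F (3): add — endpoints in different components.
D–F (6): skip — D and F already connected.
F–G (9): add — endpoints in different components.
Edges rejected before the tree was complete: 1.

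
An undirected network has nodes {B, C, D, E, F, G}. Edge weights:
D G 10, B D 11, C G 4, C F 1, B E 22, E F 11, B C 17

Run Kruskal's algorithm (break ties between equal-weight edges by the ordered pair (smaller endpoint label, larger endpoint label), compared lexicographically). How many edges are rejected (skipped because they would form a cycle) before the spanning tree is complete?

Kruskal's algorithm — process edges by increasing weight (ties by edge label):
C F (1): add — endpoints in different components.
C G (4): add — endpoints in different components.
D G (10): add — endpoints in different components.
B D (11): add — endpoints in different components.
E F (11): add — endpoints in different components.
Edges rejected before the tree was complete: 0.

0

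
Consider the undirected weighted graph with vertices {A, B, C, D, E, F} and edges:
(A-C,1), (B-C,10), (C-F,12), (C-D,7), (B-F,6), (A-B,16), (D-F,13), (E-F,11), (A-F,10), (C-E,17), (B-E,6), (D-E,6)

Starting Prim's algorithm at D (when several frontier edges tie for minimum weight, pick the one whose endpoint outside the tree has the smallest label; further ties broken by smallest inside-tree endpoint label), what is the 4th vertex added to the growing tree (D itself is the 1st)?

F

Prim, starting at D.
Step 1: frontier [D-E 6, C-D 7, D-F 13] → take D-E (6); add E.
Step 2: frontier [C-D 7, D-F 13, B-E 6, E-F 11, C-E 17] → take B-E (6); add B.
Step 3: frontier [B-F 6, B-C 10, A-B 16, C-D 7, D-F 13, E-F 11, C-E 17] → take B-F (6); add F.
Step 4: frontier [B-C 10, A-B 16, C-D 7, C-E 17, A-F 10, C-F 12] → take C-D (7); add C.
Step 5: frontier [A-B 16, A-C 1, A-F 10] → take A-C (1); add A.
Vertex order: D, E, B, F, C, A. The 4th vertex is F.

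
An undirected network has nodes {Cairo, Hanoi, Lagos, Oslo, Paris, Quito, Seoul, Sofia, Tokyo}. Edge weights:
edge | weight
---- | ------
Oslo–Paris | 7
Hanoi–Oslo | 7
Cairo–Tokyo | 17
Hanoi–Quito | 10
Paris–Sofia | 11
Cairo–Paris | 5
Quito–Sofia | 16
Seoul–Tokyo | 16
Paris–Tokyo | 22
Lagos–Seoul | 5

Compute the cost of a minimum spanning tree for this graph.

78

Prim's algorithm from Quito:
Step 1: cheapest edge leaving the tree is Hanoi–Quito (10); add Hanoi.
Step 2: cheapest edge leaving the tree is Hanoi–Oslo (7); add Oslo.
Step 3: cheapest edge leaving the tree is Oslo–Paris (7); add Paris.
Step 4: cheapest edge leaving the tree is Cairo–Paris (5); add Cairo.
Step 5: cheapest edge leaving the tree is Paris–Sofia (11); add Sofia.
Step 6: cheapest edge leaving the tree is Cairo–Tokyo (17); add Tokyo.
Step 7: cheapest edge leaving the tree is Seoul–Tokyo (16); add Seoul.
Step 8: cheapest edge leaving the tree is Lagos–Seoul (5); add Lagos.
MST edges: Hanoi–Quito, Hanoi–Oslo, Oslo–Paris, Cairo–Paris, Paris–Sofia, Cairo–Tokyo, Seoul–Tokyo, Lagos–Seoul; total weight 10+7+7+5+11+17+16+5 = 78.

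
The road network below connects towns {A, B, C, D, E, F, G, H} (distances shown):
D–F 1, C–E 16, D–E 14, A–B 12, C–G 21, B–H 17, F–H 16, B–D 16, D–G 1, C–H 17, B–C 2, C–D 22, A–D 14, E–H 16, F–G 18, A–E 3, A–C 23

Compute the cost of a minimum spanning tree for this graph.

Kruskal: consider edges lightest-first.
D–F (1): add — endpoints in different components.
D–G (1): add — endpoints in different components.
B–C (2): add — endpoints in different components.
A–E (3): add — endpoints in different components.
A–B (12): add — endpoints in different components.
A–D (14): add — endpoints in different components.
D–E (14): skip — D and E already connected.
B–D (16): skip — B and D already connected.
C–E (16): skip — C and E already connected.
E–H (16): add — endpoints in different components.
MST edges: D–F, D–G, B–C, A–E, A–B, A–D, E–H; total weight 1+1+2+3+12+14+16 = 49.

49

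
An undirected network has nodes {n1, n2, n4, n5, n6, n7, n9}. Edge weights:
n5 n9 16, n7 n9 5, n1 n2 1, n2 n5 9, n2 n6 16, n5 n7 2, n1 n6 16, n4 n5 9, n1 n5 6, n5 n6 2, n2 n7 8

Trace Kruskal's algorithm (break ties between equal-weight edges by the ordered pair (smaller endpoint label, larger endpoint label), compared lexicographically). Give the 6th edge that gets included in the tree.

n4-n5

Kruskal: consider edges lightest-first.
n1 n2 (1): add — endpoints in different components.
n5 n6 (2): add — endpoints in different components.
n5 n7 (2): add — endpoints in different components.
n7 n9 (5): add — endpoints in different components.
n1 n5 (6): add — endpoints in different components.
n2 n7 (8): skip — n2 and n7 already connected.
n2 n5 (9): skip — n2 and n5 already connected.
n4 n5 (9): add — endpoints in different components.
The 6th edge added is n4 n5.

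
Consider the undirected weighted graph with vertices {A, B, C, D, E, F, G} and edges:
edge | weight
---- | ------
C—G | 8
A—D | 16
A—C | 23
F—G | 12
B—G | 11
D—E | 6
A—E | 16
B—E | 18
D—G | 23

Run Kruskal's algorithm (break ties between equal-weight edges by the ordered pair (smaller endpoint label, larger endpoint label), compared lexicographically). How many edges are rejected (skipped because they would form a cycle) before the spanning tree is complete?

1

Sort edges by weight, then run Kruskal:
D—E (6): add. Components now {A} {B} {C} {D,E} {F} {G}
C—G (8): add. Components now {A} {B} {C,G} {D,E} {F}
B—G (11): add. Components now {A} {B,C,G} {D,E} {F}
F—G (12): add. Components now {A} {B,C,F,G} {D,E}
A—D (16): add. Components now {A,D,E} {B,C,F,G}
A—E (16): skip — A and E already connected.
B—E (18): add. Components now {A,B,C,D,E,F,G}
Edges rejected before the tree was complete: 1.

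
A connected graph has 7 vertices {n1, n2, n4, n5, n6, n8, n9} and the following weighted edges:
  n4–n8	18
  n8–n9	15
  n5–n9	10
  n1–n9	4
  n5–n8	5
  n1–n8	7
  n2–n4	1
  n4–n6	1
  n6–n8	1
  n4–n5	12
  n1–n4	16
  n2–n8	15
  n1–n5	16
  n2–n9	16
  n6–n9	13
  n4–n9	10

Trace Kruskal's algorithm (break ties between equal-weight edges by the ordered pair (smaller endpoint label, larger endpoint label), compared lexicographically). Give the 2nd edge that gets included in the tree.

Kruskal's algorithm — process edges by increasing weight (ties by edge label):
n2–n4 (1): add — endpoints in different components.
n4–n6 (1): add — endpoints in different components.
n6–n8 (1): add — endpoints in different components.
n1–n9 (4): add — endpoints in different components.
n5–n8 (5): add — endpoints in different components.
n1–n8 (7): add — endpoints in different components.
The 2nd edge added is n4–n6.

n4-n6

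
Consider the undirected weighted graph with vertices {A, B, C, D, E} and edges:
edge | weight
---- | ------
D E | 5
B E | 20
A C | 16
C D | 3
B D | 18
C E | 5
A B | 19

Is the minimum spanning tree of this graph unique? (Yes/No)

Kruskal: consider edges lightest-first.
C D (3): add — endpoints in different components.
C E (5): add — endpoints in different components.
D E (5): skip — D and E already connected.
A C (16): add — endpoints in different components.
B D (18): add — endpoints in different components.
Non-tree edge D E has weight 5, equal to the heaviest edge on its tree cycle — swapping gives another MST of the same weight. Not unique.

No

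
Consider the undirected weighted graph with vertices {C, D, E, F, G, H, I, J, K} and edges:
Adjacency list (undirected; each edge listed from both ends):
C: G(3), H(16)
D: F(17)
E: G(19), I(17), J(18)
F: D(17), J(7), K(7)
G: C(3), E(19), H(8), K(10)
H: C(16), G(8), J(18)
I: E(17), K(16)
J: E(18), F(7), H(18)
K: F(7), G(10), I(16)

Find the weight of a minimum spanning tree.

85

Kruskal: consider edges lightest-first.
C–G (3): add — endpoints in different components.
F–J (7): add — endpoints in different components.
F–K (7): add — endpoints in different components.
G–H (8): add — endpoints in different components.
G–K (10): add — endpoints in different components.
C–H (16): skip — C and H already connected.
I–K (16): add — endpoints in different components.
D–F (17): add — endpoints in different components.
E–I (17): add — endpoints in different components.
MST edges: C–G, F–J, F–K, G–H, G–K, I–K, D–F, E–I; total weight 3+7+7+8+10+16+17+17 = 85.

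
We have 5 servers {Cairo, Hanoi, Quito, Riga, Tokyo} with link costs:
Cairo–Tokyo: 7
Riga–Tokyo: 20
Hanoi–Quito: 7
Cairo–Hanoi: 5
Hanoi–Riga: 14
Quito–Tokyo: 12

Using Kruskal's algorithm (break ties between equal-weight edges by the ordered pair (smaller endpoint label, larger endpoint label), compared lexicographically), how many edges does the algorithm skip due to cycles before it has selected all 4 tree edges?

1

Kruskal: consider edges lightest-first.
Cairo–Hanoi (5): add — endpoints in different components.
Cairo–Tokyo (7): add — endpoints in different components.
Hanoi–Quito (7): add — endpoints in different components.
Quito–Tokyo (12): skip — Tokyo and Quito already connected.
Hanoi–Riga (14): add — endpoints in different components.
Edges rejected before the tree was complete: 1.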